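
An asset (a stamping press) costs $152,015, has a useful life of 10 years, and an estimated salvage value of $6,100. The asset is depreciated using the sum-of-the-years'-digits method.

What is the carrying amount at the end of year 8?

$14,059

Depreciable base = $152,015 − $6,100 = $145,915.
Sum of the years' digits = 10+9+8+7+6+5+4+3+2+1 = 55.
Year 1: $145,915 × 10/55 = $26,530. Book value $125,485.
Year 2: $145,915 × 9/55 = $23,877. Book value $101,608.
Year 3: $145,915 × 8/55 = $21,224. Book value $80,384.
Year 4: $145,915 × 7/55 = $18,571. Book value $61,813.
Year 5: $145,915 × 6/55 = $15,918. Book value $45,895.
Year 6: $145,915 × 5/55 = $13,265. Book value $32,630.
Year 7: $145,915 × 4/55 = $10,612. Book value $22,018.
Year 8: $145,915 × 3/55 = $7,959. Book value $14,059.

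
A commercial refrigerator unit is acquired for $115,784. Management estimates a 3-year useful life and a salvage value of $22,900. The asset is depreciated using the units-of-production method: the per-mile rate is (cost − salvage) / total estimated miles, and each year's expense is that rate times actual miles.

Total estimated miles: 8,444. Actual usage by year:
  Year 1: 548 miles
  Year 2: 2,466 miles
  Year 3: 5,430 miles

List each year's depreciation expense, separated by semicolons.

Depreciable base = $115,784 − $22,900 = $92,884.
Rate = $92,884 / 8,444 miles = $11 per mile.
Year 1: 548 × $11 = $6,028. Book value $109,756.
Year 2: 2,466 × $11 = $27,126. Book value $82,630.
Year 3: 5,430 × $11 = $59,730. Book value $22,900.

$6,028; $27,126; $59,730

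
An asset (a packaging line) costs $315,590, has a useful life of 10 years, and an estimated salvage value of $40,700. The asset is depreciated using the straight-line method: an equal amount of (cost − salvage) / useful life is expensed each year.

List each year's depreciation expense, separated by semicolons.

$27,489; $27,489; $27,489; $27,489; $27,489; $27,489; $27,489; $27,489; $27,489; $27,489

Depreciable base = $315,590 − $40,700 = $274,890.
Annual expense = $274,890 / 10 = $27,489.
End of year 1: book value $288,101.
End of year 2: book value $260,612.
End of year 3: book value $233,123.
End of year 4: book value $205,634.
End of year 5: book value $178,145.
End of year 6: book value $150,656.
End of year 7: book value $123,167.
End of year 8: book value $95,678.
End of year 9: book value $68,189.
End of year 10: book value $40,700.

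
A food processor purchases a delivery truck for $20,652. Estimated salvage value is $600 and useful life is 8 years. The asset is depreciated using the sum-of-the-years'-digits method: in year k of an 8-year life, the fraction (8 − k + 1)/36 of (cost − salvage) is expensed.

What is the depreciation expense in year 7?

Depreciable base = $20,652 − $600 = $20,052.
Sum of the years' digits = 8+7+6+5+4+3+2+1 = 36.
Year 1: $20,052 × 8/36 = $4,456. Book value $16,196.
Year 2: $20,052 × 7/36 = $3,899. Book value $12,297.
Year 3: $20,052 × 6/36 = $3,342. Book value $8,955.
Year 4: $20,052 × 5/36 = $2,785. Book value $6,170.
Year 5: $20,052 × 4/36 = $2,228. Book value $3,942.
Year 6: $20,052 × 3/36 = $1,671. Book value $2,271.
Year 7: $20,052 × 2/36 = $1,114. Book value $1,157.

$1,114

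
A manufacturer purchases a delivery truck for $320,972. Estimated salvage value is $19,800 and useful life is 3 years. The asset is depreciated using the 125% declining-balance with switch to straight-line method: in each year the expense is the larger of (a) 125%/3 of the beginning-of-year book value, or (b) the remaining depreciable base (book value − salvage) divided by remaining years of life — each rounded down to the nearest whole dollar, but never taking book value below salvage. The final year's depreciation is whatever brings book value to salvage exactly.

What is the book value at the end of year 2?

Depreciable base = $320,972 − $19,800 = $301,172.
Year 1: DB = ⌊$320,972 × 125%/3⌋ = $133,738; SL = ⌊$301,172/3⌋ = $100,390 → take DB $133,738. Book value $187,234.
Year 2: DB = ⌊$187,234 × 125%/3⌋ = $78,014; SL = ⌊$167,434/2⌋ = $83,717 → take SL $83,717. Book value $103,517.

$103,517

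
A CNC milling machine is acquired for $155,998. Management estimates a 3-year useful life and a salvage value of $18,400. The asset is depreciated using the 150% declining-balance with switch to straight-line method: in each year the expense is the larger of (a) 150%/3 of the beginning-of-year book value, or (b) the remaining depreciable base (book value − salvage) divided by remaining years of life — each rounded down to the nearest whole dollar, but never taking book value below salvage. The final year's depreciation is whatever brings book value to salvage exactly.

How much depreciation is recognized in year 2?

$38,999

Depreciable base = $155,998 − $18,400 = $137,598.
Year 1: DB = ⌊$155,998 × 150%/3⌋ = $77,999; SL = ⌊$137,598/3⌋ = $45,866 → take DB $77,999. Book value $77,999.
Year 2: DB = ⌊$77,999 × 150%/3⌋ = $38,999; SL = ⌊$59,599/2⌋ = $29,799 → take DB $38,999. Book value $39,000.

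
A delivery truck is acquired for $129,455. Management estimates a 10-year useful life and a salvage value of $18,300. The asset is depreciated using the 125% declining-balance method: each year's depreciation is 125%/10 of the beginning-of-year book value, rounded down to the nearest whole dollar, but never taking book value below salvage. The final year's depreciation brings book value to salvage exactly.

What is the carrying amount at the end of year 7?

Depreciable base = $129,455 − $18,300 = $111,155.
Year 1: ⌊$129,455 × 125%/10⌋ = $16,181. Book value $113,274.
Year 2: ⌊$113,274 × 125%/10⌋ = $14,159. Book value $99,115.
Year 3: ⌊$99,115 × 125%/10⌋ = $12,389. Book value $86,726.
Year 4: ⌊$86,726 × 125%/10⌋ = $10,840. Book value $75,886.
Year 5: ⌊$75,886 × 125%/10⌋ = $9,485. Book value $66,401.
Year 6: ⌊$66,401 × 125%/10⌋ = $8,300. Book value $58,101.
Year 7: ⌊$58,101 × 125%/10⌋ = $7,262. Book value $50,839.

$50,839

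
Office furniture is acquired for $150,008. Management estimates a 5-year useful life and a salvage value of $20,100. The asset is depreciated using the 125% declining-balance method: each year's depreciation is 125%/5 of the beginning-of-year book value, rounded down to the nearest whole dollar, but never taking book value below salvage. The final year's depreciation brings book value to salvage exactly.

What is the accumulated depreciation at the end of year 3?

Depreciable base = $150,008 − $20,100 = $129,908.
Year 1: ⌊$150,008 × 125%/5⌋ = $37,502. Book value $112,506.
Year 2: ⌊$112,506 × 125%/5⌋ = $28,126. Book value $84,380.
Year 3: ⌊$84,380 × 125%/5⌋ = $21,095. Book value $63,285.
Accumulated through year 3 = $150,008 − $63,285 = $86,723.

$86,723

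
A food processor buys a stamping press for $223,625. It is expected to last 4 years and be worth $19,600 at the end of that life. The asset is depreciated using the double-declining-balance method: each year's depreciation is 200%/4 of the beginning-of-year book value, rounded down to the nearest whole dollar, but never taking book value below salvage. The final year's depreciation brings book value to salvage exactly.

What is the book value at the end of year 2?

$55,907

Depreciable base = $223,625 − $19,600 = $204,025.
Year 1: ⌊$223,625 × 200%/4⌋ = $111,812. Book value $111,813.
Year 2: ⌊$111,813 × 200%/4⌋ = $55,906. Book value $55,907.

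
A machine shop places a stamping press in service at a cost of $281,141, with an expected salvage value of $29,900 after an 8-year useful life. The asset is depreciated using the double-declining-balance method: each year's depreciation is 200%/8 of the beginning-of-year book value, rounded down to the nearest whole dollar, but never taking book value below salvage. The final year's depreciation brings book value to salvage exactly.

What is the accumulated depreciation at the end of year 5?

$214,424

Depreciable base = $281,141 − $29,900 = $251,241.
Year 1: ⌊$281,141 × 200%/8⌋ = $70,285. Book value $210,856.
Year 2: ⌊$210,856 × 200%/8⌋ = $52,714. Book value $158,142.
Year 3: ⌊$158,142 × 200%/8⌋ = $39,535. Book value $118,607.
Year 4: ⌊$118,607 × 200%/8⌋ = $29,651. Book value $88,956.
Year 5: ⌊$88,956 × 200%/8⌋ = $22,239. Book value $66,717.
Accumulated through year 5 = $281,141 − $66,717 = $214,424.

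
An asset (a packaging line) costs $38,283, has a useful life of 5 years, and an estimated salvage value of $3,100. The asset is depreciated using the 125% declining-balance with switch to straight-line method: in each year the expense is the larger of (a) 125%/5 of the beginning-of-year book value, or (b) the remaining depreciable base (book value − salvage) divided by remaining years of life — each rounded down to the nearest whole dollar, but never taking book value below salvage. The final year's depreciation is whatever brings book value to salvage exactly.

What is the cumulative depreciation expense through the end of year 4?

$29,038

Depreciable base = $38,283 − $3,100 = $35,183.
Year 1: DB = ⌊$38,283 × 125%/5⌋ = $9,570; SL = ⌊$35,183/5⌋ = $7,036 → take DB $9,570. Book value $28,713.
Year 2: DB = ⌊$28,713 × 125%/5⌋ = $7,178; SL = ⌊$25,613/4⌋ = $6,403 → take DB $7,178. Book value $21,535.
Year 3: DB = ⌊$21,535 × 125%/5⌋ = $5,383; SL = ⌊$18,435/3⌋ = $6,145 → take SL $6,145. Book value $15,390.
Year 4: DB = ⌊$15,390 × 125%/5⌋ = $3,847; SL = ⌊$12,290/2⌋ = $6,145 → take SL $6,145. Book value $9,245.
Accumulated through year 4 = $38,283 − $9,245 = $29,038.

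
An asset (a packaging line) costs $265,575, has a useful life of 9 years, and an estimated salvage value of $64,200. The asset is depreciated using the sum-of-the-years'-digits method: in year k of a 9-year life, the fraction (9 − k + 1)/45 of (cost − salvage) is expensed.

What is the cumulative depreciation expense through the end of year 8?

$196,900

Depreciable base = $265,575 − $64,200 = $201,375.
Sum of the years' digits = 9+8+7+6+5+4+3+2+1 = 45.
Year 1: $201,375 × 9/45 = $40,275. Book value $225,300.
Year 2: $201,375 × 8/45 = $35,800. Book value $189,500.
Year 3: $201,375 × 7/45 = $31,325. Book value $158,175.
Year 4: $201,375 × 6/45 = $26,850. Book value $131,325.
Year 5: $201,375 × 5/45 = $22,375. Book value $108,950.
Year 6: $201,375 × 4/45 = $17,900. Book value $91,050.
Year 7: $201,375 × 3/45 = $13,425. Book value $77,625.
Year 8: $201,375 × 2/45 = $8,950. Book value $68,675.
Accumulated through year 8 = $265,575 − $68,675 = $196,900.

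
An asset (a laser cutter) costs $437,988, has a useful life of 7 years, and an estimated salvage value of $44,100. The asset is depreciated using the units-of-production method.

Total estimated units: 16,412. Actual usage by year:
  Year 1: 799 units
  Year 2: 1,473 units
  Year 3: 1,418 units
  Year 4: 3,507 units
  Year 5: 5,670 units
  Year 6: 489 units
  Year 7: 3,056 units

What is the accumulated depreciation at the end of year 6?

Depreciable base = $437,988 − $44,100 = $393,888.
Rate = $393,888 / 16,412 units = $24 per unit.
Year 1: 799 × $24 = $19,176. Book value $418,812.
Year 2: 1,473 × $24 = $35,352. Book value $383,460.
Year 3: 1,418 × $24 = $34,032. Book value $349,428.
Year 4: 3,507 × $24 = $84,168. Book value $265,260.
Year 5: 5,670 × $24 = $136,080. Book value $129,180.
Year 6: 489 × $24 = $11,736. Book value $117,444.
Accumulated through year 6 = $437,988 − $117,444 = $320,544.

$320,544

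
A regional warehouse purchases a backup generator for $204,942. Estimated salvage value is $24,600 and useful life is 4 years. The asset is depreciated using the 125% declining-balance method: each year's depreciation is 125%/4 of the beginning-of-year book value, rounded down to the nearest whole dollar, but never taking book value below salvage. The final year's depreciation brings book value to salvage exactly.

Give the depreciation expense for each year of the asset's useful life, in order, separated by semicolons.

Depreciable base = $204,942 − $24,600 = $180,342.
Year 1: ⌊$204,942 × 125%/4⌋ = $64,044. Book value $140,898.
Year 2: ⌊$140,898 × 125%/4⌋ = $44,030. Book value $96,868.
Year 3: ⌊$96,868 × 125%/4⌋ = $30,271. Book value $66,597.
Year 4 (final): $66,597 − $24,600 = $41,997. Book value $24,600.

$64,044; $44,030; $30,271; $41,997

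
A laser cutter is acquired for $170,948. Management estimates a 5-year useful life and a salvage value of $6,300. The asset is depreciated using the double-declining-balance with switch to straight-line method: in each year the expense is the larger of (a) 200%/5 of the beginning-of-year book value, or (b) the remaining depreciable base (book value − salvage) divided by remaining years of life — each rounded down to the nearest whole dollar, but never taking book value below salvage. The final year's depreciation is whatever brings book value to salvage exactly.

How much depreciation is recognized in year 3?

Depreciable base = $170,948 − $6,300 = $164,648.
Year 1: DB = ⌊$170,948 × 200%/5⌋ = $68,379; SL = ⌊$164,648/5⌋ = $32,929 → take DB $68,379. Book value $102,569.
Year 2: DB = ⌊$102,569 × 200%/5⌋ = $41,027; SL = ⌊$96,269/4⌋ = $24,067 → take DB $41,027. Book value $61,542.
Year 3: DB = ⌊$61,542 × 200%/5⌋ = $24,616; SL = ⌊$55,242/3⌋ = $18,414 → take DB $24,616. Book value $36,926.

$24,616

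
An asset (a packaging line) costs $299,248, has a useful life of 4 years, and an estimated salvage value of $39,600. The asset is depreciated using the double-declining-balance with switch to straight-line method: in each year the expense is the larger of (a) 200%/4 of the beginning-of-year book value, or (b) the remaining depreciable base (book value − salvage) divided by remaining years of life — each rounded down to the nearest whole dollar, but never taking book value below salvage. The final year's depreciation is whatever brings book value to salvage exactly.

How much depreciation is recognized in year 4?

$0

Depreciable base = $299,248 − $39,600 = $259,648.
Year 1: DB = ⌊$299,248 × 200%/4⌋ = $149,624; SL = ⌊$259,648/4⌋ = $64,912 → take DB $149,624. Book value $149,624.
Year 2: DB = ⌊$149,624 × 200%/4⌋ = $74,812; SL = ⌊$110,024/3⌋ = $36,674 → take DB $74,812. Book value $74,812.
Year 3: DB = ⌊$74,812 × 200%/4⌋ = $37,406; SL = ⌊$35,212/2⌋ = $17,606 → take DB $37,406, capped at $35,212. Book value $39,600.
Year 4 (final): $39,600 − $39,600 = $0. Book value $39,600.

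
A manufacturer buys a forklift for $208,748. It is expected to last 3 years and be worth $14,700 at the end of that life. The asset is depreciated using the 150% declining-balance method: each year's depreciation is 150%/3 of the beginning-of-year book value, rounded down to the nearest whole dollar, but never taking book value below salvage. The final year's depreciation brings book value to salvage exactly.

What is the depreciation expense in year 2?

$52,187

Depreciable base = $208,748 − $14,700 = $194,048.
Year 1: ⌊$208,748 × 150%/3⌋ = $104,374. Book value $104,374.
Year 2: ⌊$104,374 × 150%/3⌋ = $52,187. Book value $52,187.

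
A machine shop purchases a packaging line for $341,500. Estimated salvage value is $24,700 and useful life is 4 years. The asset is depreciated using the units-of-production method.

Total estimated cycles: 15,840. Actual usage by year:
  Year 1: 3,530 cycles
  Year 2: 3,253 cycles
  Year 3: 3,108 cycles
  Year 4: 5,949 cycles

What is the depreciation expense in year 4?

$118,980

Depreciable base = $341,500 − $24,700 = $316,800.
Rate = $316,800 / 15,840 cycles = $20 per cycle.
Year 1: 3,530 × $20 = $70,600. Book value $270,900.
Year 2: 3,253 × $20 = $65,060. Book value $205,840.
Year 3: 3,108 × $20 = $62,160. Book value $143,680.
Year 4: 5,949 × $20 = $118,980. Book value $24,700.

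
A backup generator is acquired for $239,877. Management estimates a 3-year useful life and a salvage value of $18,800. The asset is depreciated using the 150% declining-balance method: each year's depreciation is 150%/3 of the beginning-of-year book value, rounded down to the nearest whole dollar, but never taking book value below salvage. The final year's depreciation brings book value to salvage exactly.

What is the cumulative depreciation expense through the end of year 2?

$179,907

Depreciable base = $239,877 − $18,800 = $221,077.
Year 1: ⌊$239,877 × 150%/3⌋ = $119,938. Book value $119,939.
Year 2: ⌊$119,939 × 150%/3⌋ = $59,969. Book value $59,970.
Accumulated through year 2 = $239,877 − $59,970 = $179,907.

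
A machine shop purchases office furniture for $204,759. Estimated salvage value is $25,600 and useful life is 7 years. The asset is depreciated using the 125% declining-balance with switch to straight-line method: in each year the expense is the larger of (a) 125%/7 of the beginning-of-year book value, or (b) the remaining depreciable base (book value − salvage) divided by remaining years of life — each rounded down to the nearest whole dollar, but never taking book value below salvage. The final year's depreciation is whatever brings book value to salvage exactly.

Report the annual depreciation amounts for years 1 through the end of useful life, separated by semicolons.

Depreciable base = $204,759 − $25,600 = $179,159.
Year 1: DB = ⌊$204,759 × 125%/7⌋ = $36,564; SL = ⌊$179,159/7⌋ = $25,594 → take DB $36,564. Book value $168,195.
Year 2: DB = ⌊$168,195 × 125%/7⌋ = $30,034; SL = ⌊$142,595/6⌋ = $23,765 → take DB $30,034. Book value $138,161.
Year 3: DB = ⌊$138,161 × 125%/7⌋ = $24,671; SL = ⌊$112,561/5⌋ = $22,512 → take DB $24,671. Book value $113,490.
Year 4: DB = ⌊$113,490 × 125%/7⌋ = $20,266; SL = ⌊$87,890/4⌋ = $21,972 → take SL $21,972. Book value $91,518.
Year 5: DB = ⌊$91,518 × 125%/7⌋ = $16,342; SL = ⌊$65,918/3⌋ = $21,972 → take SL $21,972. Book value $69,546.
Year 6: DB = ⌊$69,546 × 125%/7⌋ = $12,418; SL = ⌊$43,946/2⌋ = $21,973 → take SL $21,973. Book value $47,573.
Year 7 (final): $47,573 − $25,600 = $21,973. Book value $25,600.

$36,564; $30,034; $24,671; $21,972; $21,972; $21,973; $21,973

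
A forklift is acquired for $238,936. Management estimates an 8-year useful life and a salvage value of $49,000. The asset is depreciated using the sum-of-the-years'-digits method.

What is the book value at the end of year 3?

$128,140

Depreciable base = $238,936 − $49,000 = $189,936.
Sum of the years' digits = 8+7+6+5+4+3+2+1 = 36.
Year 1: $189,936 × 8/36 = $42,208. Book value $196,728.
Year 2: $189,936 × 7/36 = $36,932. Book value $159,796.
Year 3: $189,936 × 6/36 = $31,656. Book value $128,140.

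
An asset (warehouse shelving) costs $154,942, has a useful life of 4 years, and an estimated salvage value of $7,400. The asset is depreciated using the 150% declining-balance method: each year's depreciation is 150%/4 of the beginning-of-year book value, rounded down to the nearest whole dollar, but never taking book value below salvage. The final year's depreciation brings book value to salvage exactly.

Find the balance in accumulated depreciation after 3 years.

$117,113

Depreciable base = $154,942 − $7,400 = $147,542.
Year 1: ⌊$154,942 × 150%/4⌋ = $58,103. Book value $96,839.
Year 2: ⌊$96,839 × 150%/4⌋ = $36,314. Book value $60,525.
Year 3: ⌊$60,525 × 150%/4⌋ = $22,696. Book value $37,829.
Accumulated through year 3 = $154,942 − $37,829 = $117,113.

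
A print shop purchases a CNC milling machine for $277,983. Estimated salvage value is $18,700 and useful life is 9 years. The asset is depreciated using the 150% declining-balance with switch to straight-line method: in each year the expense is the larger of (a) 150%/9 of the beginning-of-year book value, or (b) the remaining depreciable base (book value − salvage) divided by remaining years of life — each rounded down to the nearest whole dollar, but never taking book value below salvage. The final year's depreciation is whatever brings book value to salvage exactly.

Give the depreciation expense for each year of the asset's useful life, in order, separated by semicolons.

Depreciable base = $277,983 − $18,700 = $259,283.
Year 1: DB = ⌊$277,983 × 150%/9⌋ = $46,330; SL = ⌊$259,283/9⌋ = $28,809 → take DB $46,330. Book value $231,653.
Year 2: DB = ⌊$231,653 × 150%/9⌋ = $38,608; SL = ⌊$212,953/8⌋ = $26,619 → take DB $38,608. Book value $193,045.
Year 3: DB = ⌊$193,045 × 150%/9⌋ = $32,174; SL = ⌊$174,345/7⌋ = $24,906 → take DB $32,174. Book value $160,871.
Year 4: DB = ⌊$160,871 × 150%/9⌋ = $26,811; SL = ⌊$142,171/6⌋ = $23,695 → take DB $26,811. Book value $134,060.
Year 5: DB = ⌊$134,060 × 150%/9⌋ = $22,343; SL = ⌊$115,360/5⌋ = $23,072 → take SL $23,072. Book value $110,988.
Year 6: DB = ⌊$110,988 × 150%/9⌋ = $18,498; SL = ⌊$92,288/4⌋ = $23,072 → take SL $23,072. Book value $87,916.
Year 7: DB = ⌊$87,916 × 150%/9⌋ = $14,652; SL = ⌊$69,216/3⌋ = $23,072 → take SL $23,072. Book value $64,844.
Year 8: DB = ⌊$64,844 × 150%/9⌋ = $10,807; SL = ⌊$46,144/2⌋ = $23,072 → take SL $23,072. Book value $41,772.
Year 9 (final): $41,772 − $18,700 = $23,072. Book value $18,700.

$46,330; $38,608; $32,174; $26,811; $23,072; $23,072; $23,072; $23,072; $23,072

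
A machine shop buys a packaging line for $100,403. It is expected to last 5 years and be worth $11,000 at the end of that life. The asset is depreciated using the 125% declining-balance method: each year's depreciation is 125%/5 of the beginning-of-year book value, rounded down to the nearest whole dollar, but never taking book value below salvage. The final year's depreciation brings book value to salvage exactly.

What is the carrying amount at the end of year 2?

$56,478

Depreciable base = $100,403 − $11,000 = $89,403.
Year 1: ⌊$100,403 × 125%/5⌋ = $25,100. Book value $75,303.
Year 2: ⌊$75,303 × 125%/5⌋ = $18,825. Book value $56,478.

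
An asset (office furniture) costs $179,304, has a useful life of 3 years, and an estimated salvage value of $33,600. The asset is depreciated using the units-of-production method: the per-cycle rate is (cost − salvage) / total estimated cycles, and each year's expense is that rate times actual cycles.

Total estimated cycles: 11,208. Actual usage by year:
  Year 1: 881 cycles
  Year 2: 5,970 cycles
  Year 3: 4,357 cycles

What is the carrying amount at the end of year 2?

$90,241

Depreciable base = $179,304 − $33,600 = $145,704.
Rate = $145,704 / 11,208 cycles = $13 per cycle.
Year 1: 881 × $13 = $11,453. Book value $167,851.
Year 2: 5,970 × $13 = $77,610. Book value $90,241.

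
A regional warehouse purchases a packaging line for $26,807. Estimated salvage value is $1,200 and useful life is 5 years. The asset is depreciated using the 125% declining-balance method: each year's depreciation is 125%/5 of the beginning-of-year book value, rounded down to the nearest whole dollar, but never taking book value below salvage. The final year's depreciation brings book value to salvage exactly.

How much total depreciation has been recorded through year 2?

$11,727

Depreciable base = $26,807 − $1,200 = $25,607.
Year 1: ⌊$26,807 × 125%/5⌋ = $6,701. Book value $20,106.
Year 2: ⌊$20,106 × 125%/5⌋ = $5,026. Book value $15,080.
Accumulated through year 2 = $26,807 − $15,080 = $11,727.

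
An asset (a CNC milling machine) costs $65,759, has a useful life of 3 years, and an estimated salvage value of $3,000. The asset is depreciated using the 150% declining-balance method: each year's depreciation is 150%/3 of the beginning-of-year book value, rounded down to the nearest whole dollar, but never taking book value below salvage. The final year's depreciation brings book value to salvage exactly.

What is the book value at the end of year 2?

Depreciable base = $65,759 − $3,000 = $62,759.
Year 1: ⌊$65,759 × 150%/3⌋ = $32,879. Book value $32,880.
Year 2: ⌊$32,880 × 150%/3⌋ = $16,440. Book value $16,440.

$16,440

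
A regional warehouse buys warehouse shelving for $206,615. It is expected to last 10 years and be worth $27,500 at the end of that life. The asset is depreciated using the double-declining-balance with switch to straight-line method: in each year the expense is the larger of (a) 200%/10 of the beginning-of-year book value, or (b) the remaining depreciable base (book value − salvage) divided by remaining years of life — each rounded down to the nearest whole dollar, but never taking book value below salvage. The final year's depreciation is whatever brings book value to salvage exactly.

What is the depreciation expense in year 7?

$10,832

Depreciable base = $206,615 − $27,500 = $179,115.
Year 1: DB = ⌊$206,615 × 200%/10⌋ = $41,323; SL = ⌊$179,115/10⌋ = $17,911 → take DB $41,323. Book value $165,292.
Year 2: DB = ⌊$165,292 × 200%/10⌋ = $33,058; SL = ⌊$137,792/9⌋ = $15,310 → take DB $33,058. Book value $132,234.
Year 3: DB = ⌊$132,234 × 200%/10⌋ = $26,446; SL = ⌊$104,734/8⌋ = $13,091 → take DB $26,446. Book value $105,788.
Year 4: DB = ⌊$105,788 × 200%/10⌋ = $21,157; SL = ⌊$78,288/7⌋ = $11,184 → take DB $21,157. Book value $84,631.
Year 5: DB = ⌊$84,631 × 200%/10⌋ = $16,926; SL = ⌊$57,131/6⌋ = $9,521 → take DB $16,926. Book value $67,705.
Year 6: DB = ⌊$67,705 × 200%/10⌋ = $13,541; SL = ⌊$40,205/5⌋ = $8,041 → take DB $13,541. Book value $54,164.
Year 7: DB = ⌊$54,164 × 200%/10⌋ = $10,832; SL = ⌊$26,664/4⌋ = $6,666 → take DB $10,832. Book value $43,332.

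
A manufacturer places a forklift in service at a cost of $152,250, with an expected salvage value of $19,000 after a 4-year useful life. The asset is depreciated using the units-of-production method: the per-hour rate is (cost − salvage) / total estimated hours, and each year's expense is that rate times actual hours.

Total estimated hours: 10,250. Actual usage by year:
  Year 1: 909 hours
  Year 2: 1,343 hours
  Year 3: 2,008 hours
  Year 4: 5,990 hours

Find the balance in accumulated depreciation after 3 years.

Depreciable base = $152,250 − $19,000 = $133,250.
Rate = $133,250 / 10,250 hours = $13 per hour.
Year 1: 909 × $13 = $11,817. Book value $140,433.
Year 2: 1,343 × $13 = $17,459. Book value $122,974.
Year 3: 2,008 × $13 = $26,104. Book value $96,870.
Accumulated through year 3 = $152,250 − $96,870 = $55,380.

$55,380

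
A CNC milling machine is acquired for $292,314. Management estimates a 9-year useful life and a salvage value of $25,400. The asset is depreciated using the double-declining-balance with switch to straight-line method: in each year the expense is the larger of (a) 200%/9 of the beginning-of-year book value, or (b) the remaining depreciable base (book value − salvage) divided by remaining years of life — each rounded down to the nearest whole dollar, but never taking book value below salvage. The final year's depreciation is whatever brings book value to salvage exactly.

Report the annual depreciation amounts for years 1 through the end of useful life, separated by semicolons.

Depreciable base = $292,314 − $25,400 = $266,914.
Year 1: DB = ⌊$292,314 × 200%/9⌋ = $64,958; SL = ⌊$266,914/9⌋ = $29,657 → take DB $64,958. Book value $227,356.
Year 2: DB = ⌊$227,356 × 200%/9⌋ = $50,523; SL = ⌊$201,956/8⌋ = $25,244 → take DB $50,523. Book value $176,833.
Year 3: DB = ⌊$176,833 × 200%/9⌋ = $39,296; SL = ⌊$151,433/7⌋ = $21,633 → take DB $39,296. Book value $137,537.
Year 4: DB = ⌊$137,537 × 200%/9⌋ = $30,563; SL = ⌊$112,137/6⌋ = $18,689 → take DB $30,563. Book value $106,974.
Year 5: DB = ⌊$106,974 × 200%/9⌋ = $23,772; SL = ⌊$81,574/5⌋ = $16,314 → take DB $23,772. Book value $83,202.
Year 6: DB = ⌊$83,202 × 200%/9⌋ = $18,489; SL = ⌊$57,802/4⌋ = $14,450 → take DB $18,489. Book value $64,713.
Year 7: DB = ⌊$64,713 × 200%/9⌋ = $14,380; SL = ⌊$39,313/3⌋ = $13,104 → take DB $14,380. Book value $50,333.
Year 8: DB = ⌊$50,333 × 200%/9⌋ = $11,185; SL = ⌊$24,933/2⌋ = $12,466 → take SL $12,466. Book value $37,867.
Year 9 (final): $37,867 − $25,400 = $12,467. Book value $25,400.

$64,958; $50,523; $39,296; $30,563; $23,772; $18,489; $14,380; $12,466; $12,467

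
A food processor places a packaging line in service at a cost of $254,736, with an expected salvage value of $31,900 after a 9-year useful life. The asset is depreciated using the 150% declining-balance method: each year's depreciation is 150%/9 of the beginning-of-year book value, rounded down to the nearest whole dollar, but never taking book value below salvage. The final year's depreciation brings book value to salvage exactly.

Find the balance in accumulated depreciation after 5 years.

$152,362

Depreciable base = $254,736 − $31,900 = $222,836.
Year 1: ⌊$254,736 × 150%/9⌋ = $42,456. Book value $212,280.
Year 2: ⌊$212,280 × 150%/9⌋ = $35,380. Book value $176,900.
Year 3: ⌊$176,900 × 150%/9⌋ = $29,483. Book value $147,417.
Year 4: ⌊$147,417 × 150%/9⌋ = $24,569. Book value $122,848.
Year 5: ⌊$122,848 × 150%/9⌋ = $20,474. Book value $102,374.
Accumulated through year 5 = $254,736 − $102,374 = $152,362.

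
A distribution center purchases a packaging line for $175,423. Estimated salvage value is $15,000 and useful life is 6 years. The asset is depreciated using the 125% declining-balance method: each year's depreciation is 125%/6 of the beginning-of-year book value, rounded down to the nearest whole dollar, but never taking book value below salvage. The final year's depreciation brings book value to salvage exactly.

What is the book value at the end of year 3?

$87,040

Depreciable base = $175,423 − $15,000 = $160,423.
Year 1: ⌊$175,423 × 125%/6⌋ = $36,546. Book value $138,877.
Year 2: ⌊$138,877 × 125%/6⌋ = $28,932. Book value $109,945.
Year 3: ⌊$109,945 × 125%/6⌋ = $22,905. Book value $87,040.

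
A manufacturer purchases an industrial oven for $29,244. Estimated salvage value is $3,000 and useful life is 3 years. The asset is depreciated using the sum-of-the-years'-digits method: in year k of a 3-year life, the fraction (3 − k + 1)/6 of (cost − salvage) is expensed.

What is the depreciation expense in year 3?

$4,374

Depreciable base = $29,244 − $3,000 = $26,244.
Sum of the years' digits = 3+2+1 = 6.
Year 1: $26,244 × 3/6 = $13,122. Book value $16,122.
Year 2: $26,244 × 2/6 = $8,748. Book value $7,374.
Year 3: $26,244 × 1/6 = $4,374. Book value $3,000.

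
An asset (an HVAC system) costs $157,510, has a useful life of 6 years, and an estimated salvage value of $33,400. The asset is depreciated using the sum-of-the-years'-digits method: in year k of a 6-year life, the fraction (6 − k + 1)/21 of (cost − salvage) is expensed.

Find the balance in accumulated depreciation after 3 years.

Depreciable base = $157,510 − $33,400 = $124,110.
Sum of the years' digits = 6+5+4+3+2+1 = 21.
Year 1: $124,110 × 6/21 = $35,460. Book value $122,050.
Year 2: $124,110 × 5/21 = $29,550. Book value $92,500.
Year 3: $124,110 × 4/21 = $23,640. Book value $68,860.
Accumulated through year 3 = $157,510 − $68,860 = $88,650.

$88,650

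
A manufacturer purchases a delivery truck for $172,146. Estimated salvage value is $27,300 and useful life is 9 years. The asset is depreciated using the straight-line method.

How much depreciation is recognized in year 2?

Depreciable base = $172,146 − $27,300 = $144,846.
Annual expense = $144,846 / 9 = $16,094.

$16,094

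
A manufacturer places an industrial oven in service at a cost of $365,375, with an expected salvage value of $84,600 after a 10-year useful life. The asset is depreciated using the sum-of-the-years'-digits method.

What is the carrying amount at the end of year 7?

Depreciable base = $365,375 − $84,600 = $280,775.
Sum of the years' digits = 10+9+8+7+6+5+4+3+2+1 = 55.
Year 1: $280,775 × 10/55 = $51,050. Book value $314,325.
Year 2: $280,775 × 9/55 = $45,945. Book value $268,380.
Year 3: $280,775 × 8/55 = $40,840. Book value $227,540.
Year 4: $280,775 × 7/55 = $35,735. Book value $191,805.
Year 5: $280,775 × 6/55 = $30,630. Book value $161,175.
Year 6: $280,775 × 5/55 = $25,525. Book value $135,650.
Year 7: $280,775 × 4/55 = $20,420. Book value $115,230.

$115,230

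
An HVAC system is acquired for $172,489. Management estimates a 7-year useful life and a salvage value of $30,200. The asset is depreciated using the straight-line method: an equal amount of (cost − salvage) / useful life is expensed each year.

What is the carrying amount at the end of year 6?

$50,527

Depreciable base = $172,489 − $30,200 = $142,289.
Annual expense = $142,289 / 7 = $20,327.
End of year 1: book value $152,162.
End of year 2: book value $131,835.
End of year 3: book value $111,508.
End of year 4: book value $91,181.
End of year 5: book value $70,854.
End of year 6: book value $50,527.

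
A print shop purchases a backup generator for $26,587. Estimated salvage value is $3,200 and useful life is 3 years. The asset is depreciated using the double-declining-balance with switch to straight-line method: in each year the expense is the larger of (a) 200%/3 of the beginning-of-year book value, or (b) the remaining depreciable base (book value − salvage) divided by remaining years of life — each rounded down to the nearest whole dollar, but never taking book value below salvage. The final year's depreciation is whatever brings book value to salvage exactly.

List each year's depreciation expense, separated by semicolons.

$17,724; $5,663; $0

Depreciable base = $26,587 − $3,200 = $23,387.
Year 1: DB = ⌊$26,587 × 200%/3⌋ = $17,724; SL = ⌊$23,387/3⌋ = $7,795 → take DB $17,724. Book value $8,863.
Year 2: DB = ⌊$8,863 × 200%/3⌋ = $5,908; SL = ⌊$5,663/2⌋ = $2,831 → take DB $5,908, capped at $5,663. Book value $3,200.
Year 3 (final): $3,200 − $3,200 = $0. Book value $3,200.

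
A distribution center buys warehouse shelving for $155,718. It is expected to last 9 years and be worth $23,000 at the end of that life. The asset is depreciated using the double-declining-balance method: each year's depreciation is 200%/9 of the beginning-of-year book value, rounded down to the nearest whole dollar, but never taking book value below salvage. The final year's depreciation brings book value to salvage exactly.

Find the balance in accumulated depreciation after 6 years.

Depreciable base = $155,718 − $23,000 = $132,718.
Year 1: ⌊$155,718 × 200%/9⌋ = $34,604. Book value $121,114.
Year 2: ⌊$121,114 × 200%/9⌋ = $26,914. Book value $94,200.
Year 3: ⌊$94,200 × 200%/9⌋ = $20,933. Book value $73,267.
Year 4: ⌊$73,267 × 200%/9⌋ = $16,281. Book value $56,986.
Year 5: ⌊$56,986 × 200%/9⌋ = $12,663. Book value $44,323.
Year 6: ⌊$44,323 × 200%/9⌋ = $9,849. Book value $34,474.
Accumulated through year 6 = $155,718 − $34,474 = $121,244.

$121,244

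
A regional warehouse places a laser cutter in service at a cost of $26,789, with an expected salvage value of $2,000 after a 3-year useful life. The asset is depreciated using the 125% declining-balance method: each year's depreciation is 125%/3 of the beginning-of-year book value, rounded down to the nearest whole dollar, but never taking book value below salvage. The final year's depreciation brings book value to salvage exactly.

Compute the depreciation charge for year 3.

Depreciable base = $26,789 − $2,000 = $24,789.
Year 1: ⌊$26,789 × 125%/3⌋ = $11,162. Book value $15,627.
Year 2: ⌊$15,627 × 125%/3⌋ = $6,511. Book value $9,116.
Year 3 (final): $9,116 − $2,000 = $7,116. Book value $2,000.

$7,116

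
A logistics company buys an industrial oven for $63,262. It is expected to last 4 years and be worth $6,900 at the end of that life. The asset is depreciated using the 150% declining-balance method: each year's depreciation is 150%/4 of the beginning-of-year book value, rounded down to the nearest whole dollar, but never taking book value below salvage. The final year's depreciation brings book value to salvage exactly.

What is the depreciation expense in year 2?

Depreciable base = $63,262 − $6,900 = $56,362.
Year 1: ⌊$63,262 × 150%/4⌋ = $23,723. Book value $39,539.
Year 2: ⌊$39,539 × 150%/4⌋ = $14,827. Book value $24,712.

$14,827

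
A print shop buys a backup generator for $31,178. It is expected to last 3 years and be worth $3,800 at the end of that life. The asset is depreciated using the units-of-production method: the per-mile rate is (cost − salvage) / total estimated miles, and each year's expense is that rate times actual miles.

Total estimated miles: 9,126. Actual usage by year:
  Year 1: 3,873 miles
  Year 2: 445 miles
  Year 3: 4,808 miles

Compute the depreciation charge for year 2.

Depreciable base = $31,178 − $3,800 = $27,378.
Rate = $27,378 / 9,126 miles = $3 per mile.
Year 1: 3,873 × $3 = $11,619. Book value $19,559.
Year 2: 445 × $3 = $1,335. Book value $18,224.

$1,335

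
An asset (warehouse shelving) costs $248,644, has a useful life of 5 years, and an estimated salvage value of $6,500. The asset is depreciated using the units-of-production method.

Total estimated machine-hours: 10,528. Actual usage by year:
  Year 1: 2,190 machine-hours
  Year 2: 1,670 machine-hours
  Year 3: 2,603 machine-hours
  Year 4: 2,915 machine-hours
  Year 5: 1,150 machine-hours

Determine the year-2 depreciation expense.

$38,410

Depreciable base = $248,644 − $6,500 = $242,144.
Rate = $242,144 / 10,528 machine-hours = $23 per machine-hour.
Year 1: 2,190 × $23 = $50,370. Book value $198,274.
Year 2: 1,670 × $23 = $38,410. Book value $159,864.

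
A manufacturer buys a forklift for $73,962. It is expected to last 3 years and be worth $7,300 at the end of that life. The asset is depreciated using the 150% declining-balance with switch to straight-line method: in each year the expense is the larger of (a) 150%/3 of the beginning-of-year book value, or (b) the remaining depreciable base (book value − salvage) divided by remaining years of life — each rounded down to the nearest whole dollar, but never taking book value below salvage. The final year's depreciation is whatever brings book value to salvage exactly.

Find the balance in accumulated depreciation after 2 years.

Depreciable base = $73,962 − $7,300 = $66,662.
Year 1: DB = ⌊$73,962 × 150%/3⌋ = $36,981; SL = ⌊$66,662/3⌋ = $22,220 → take DB $36,981. Book value $36,981.
Year 2: DB = ⌊$36,981 × 150%/3⌋ = $18,490; SL = ⌊$29,681/2⌋ = $14,840 → take DB $18,490. Book value $18,491.
Accumulated through year 2 = $73,962 − $18,491 = $55,471.

$55,471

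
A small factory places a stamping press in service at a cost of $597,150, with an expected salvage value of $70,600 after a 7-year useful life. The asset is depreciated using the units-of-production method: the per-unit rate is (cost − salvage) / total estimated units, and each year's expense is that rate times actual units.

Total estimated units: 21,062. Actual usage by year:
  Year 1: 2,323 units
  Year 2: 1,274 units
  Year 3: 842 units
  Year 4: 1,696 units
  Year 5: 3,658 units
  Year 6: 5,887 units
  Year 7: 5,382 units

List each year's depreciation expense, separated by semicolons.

$58,075; $31,850; $21,050; $42,400; $91,450; $147,175; $134,550

Depreciable base = $597,150 − $70,600 = $526,550.
Rate = $526,550 / 21,062 units = $25 per unit.
Year 1: 2,323 × $25 = $58,075. Book value $539,075.
Year 2: 1,274 × $25 = $31,850. Book value $507,225.
Year 3: 842 × $25 = $21,050. Book value $486,175.
Year 4: 1,696 × $25 = $42,400. Book value $443,775.
Year 5: 3,658 × $25 = $91,450. Book value $352,325.
Year 6: 5,887 × $25 = $147,175. Book value $205,150.
Year 7: 5,382 × $25 = $134,550. Book value $70,600.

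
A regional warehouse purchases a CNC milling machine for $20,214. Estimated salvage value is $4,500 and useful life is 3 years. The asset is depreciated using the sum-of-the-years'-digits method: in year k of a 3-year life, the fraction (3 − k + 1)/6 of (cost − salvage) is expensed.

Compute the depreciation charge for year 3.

Depreciable base = $20,214 − $4,500 = $15,714.
Sum of the years' digits = 3+2+1 = 6.
Year 1: $15,714 × 3/6 = $7,857. Book value $12,357.
Year 2: $15,714 × 2/6 = $5,238. Book value $7,119.
Year 3: $15,714 × 1/6 = $2,619. Book value $4,500.

$2,619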